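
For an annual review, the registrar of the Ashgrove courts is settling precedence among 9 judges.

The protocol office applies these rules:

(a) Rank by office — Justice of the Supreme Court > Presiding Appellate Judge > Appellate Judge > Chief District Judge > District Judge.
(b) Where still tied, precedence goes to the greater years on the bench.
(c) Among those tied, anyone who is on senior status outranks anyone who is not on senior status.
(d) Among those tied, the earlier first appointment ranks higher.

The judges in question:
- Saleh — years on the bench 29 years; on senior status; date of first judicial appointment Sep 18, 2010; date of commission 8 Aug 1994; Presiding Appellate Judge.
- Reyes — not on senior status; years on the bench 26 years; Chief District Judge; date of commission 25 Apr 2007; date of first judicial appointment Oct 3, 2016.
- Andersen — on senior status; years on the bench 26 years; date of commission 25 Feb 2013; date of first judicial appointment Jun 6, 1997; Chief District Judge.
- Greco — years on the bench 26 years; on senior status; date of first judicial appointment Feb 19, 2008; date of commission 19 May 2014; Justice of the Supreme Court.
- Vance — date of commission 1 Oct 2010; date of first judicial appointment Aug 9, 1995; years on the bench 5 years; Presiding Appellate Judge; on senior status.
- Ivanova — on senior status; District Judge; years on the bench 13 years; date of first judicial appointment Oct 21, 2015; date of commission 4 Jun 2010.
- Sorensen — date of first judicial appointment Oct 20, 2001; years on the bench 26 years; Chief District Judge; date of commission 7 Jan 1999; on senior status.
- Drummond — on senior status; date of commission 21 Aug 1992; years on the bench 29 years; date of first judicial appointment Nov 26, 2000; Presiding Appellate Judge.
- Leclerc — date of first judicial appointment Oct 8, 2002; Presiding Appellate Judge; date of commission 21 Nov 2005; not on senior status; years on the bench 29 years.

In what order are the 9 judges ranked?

Greco, Drummond, Saleh, Leclerc, Vance, Andersen, Sorensen, Reyes, Ivanova

By office: Greco (Justice of the Supreme Court); then Drummond, Saleh, Leclerc and Vance (Presiding Appellate Judge); then Andersen, Sorensen and Reyes (Chief District Judge); then Ivanova (District Judge).
Among Drummond, Saleh, Leclerc and Vance, by years on the bench (higher first): Drummond, Saleh and Leclerc (29 years) before Vance (5 years).
Among Drummond, Saleh and Leclerc, on senior status before not on senior status: Drummond and Saleh (on senior status) before Leclerc (not on senior status).
Among Drummond and Saleh, by date of first judicial appointment (earlier first): Drummond (Nov 26, 2000) before Saleh (Sep 18, 2010).
Andersen, Sorensen and Reyes all have years on the bench 26 years, so the next rule applies.
Among Andersen, Sorensen and Reyes, on senior status before not on senior status: Andersen and Sorensen (on senior status) before Reyes (not on senior status).
Among Andersen and Sorensen, by date of first judicial appointment (earlier first): Andersen (Jun 6, 1997) before Sorensen (Oct 20, 2001).
Full order: Greco, Drummond, Saleh, Leclerc, Vance, Andersen, Sorensen, Reyes, Ivanova.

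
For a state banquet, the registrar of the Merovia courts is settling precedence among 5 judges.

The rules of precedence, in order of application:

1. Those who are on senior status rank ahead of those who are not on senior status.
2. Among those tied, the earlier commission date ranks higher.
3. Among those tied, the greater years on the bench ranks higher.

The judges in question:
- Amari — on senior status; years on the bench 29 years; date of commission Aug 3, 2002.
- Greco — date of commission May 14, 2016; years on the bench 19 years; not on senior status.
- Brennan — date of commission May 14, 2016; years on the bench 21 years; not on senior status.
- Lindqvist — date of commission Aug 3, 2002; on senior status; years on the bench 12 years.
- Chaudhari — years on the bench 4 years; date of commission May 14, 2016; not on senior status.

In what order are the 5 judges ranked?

Amari, Lindqvist, Brennan, Greco, Chaudhari

By the first rule: Amari and Lindqvist (both on senior status); then Brennan, Greco and Chaudhari (each not on senior status).
Amari and Lindqvist both have date of commission Aug 3, 2002, so the next rule applies.
Among Amari and Lindqvist, by years on the bench (higher first): Amari (29 years) before Lindqvist (12 years).
Brennan, Greco and Chaudhari all have date of commission May 14, 2016, so the next rule applies.
Among Brennan, Greco and Chaudhari, by years on the bench (higher first): Brennan (21 years) before Greco (19 years) before Chaudhari (4 years).
Full order: Amari, Lindqvist, Brennan, Greco, Chaudhari.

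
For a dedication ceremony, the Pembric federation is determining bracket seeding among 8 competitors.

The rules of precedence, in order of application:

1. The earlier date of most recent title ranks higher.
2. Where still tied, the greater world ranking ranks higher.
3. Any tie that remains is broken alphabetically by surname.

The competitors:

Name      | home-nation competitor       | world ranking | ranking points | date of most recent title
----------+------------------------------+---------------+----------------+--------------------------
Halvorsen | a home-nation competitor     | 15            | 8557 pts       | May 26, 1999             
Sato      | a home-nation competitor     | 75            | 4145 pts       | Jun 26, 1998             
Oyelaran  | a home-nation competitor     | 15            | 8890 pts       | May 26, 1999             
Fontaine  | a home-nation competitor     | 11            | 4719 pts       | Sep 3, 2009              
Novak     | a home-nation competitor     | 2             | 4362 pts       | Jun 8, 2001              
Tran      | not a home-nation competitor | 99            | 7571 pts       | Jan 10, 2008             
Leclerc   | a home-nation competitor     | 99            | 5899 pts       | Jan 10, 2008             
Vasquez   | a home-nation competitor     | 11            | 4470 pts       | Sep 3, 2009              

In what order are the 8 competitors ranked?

By date of most recent title (earlier first): Sato (Jun 26, 1998); then Halvorsen and Oyelaran (both May 26, 1999); then Novak (Jun 8, 2001); then Leclerc and Tran (both Jan 10, 2008); then Fontaine and Vasquez (both Sep 3, 2009).
Halvorsen and Oyelaran both have world ranking 15, so the next rule applies.
Among Halvorsen and Oyelaran, alphabetically by surname: Halvorsen before Oyelaran.
Leclerc and Tran both have world ranking 99, so the next rule applies.
Among Leclerc and Tran, alphabetically by surname: Leclerc before Tran.
Fontaine and Vasquez both have world ranking 11, so the next rule applies.
Among Fontaine and Vasquez, alphabetically by surname: Fontaine before Vasquez.
Full order: Sato, Halvorsen, Oyelaran, Novak, Leclerc, Tran, Fontaine, Vasquez.

Sato, Halvorsen, Oyelaran, Novak, Leclerc, Tran, Fontaine, Vasquez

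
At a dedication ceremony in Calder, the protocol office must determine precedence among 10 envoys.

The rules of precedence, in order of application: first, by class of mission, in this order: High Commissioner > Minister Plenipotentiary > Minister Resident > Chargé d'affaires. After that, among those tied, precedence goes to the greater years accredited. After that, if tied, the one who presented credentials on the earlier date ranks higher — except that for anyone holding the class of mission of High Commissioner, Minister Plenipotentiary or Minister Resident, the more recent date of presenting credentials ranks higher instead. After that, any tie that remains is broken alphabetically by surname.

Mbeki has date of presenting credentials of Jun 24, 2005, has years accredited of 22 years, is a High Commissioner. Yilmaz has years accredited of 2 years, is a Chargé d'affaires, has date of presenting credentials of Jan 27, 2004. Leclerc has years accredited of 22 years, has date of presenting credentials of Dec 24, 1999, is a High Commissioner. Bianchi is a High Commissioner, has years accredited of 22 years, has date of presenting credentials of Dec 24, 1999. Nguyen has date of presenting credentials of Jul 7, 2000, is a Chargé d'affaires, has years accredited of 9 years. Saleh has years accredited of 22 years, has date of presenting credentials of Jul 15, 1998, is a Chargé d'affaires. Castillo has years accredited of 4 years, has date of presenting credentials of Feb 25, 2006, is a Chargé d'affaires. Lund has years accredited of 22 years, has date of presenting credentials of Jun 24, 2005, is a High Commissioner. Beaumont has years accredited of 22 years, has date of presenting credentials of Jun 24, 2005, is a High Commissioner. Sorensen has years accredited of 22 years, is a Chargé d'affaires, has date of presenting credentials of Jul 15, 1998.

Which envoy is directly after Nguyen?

Castillo

By class of mission: Beaumont, Lund, Mbeki, Bianchi and Leclerc (High Commissioner); then Saleh, Sorensen, Nguyen, Castillo and Yilmaz (Chargé d'affaires).
Beaumont, Lund, Mbeki, Bianchi and Leclerc all have years accredited 22 years, so the next rule applies.
Among Beaumont, Lund, Mbeki, Bianchi and Leclerc, by date of presenting credentials (later first) (reversed rule for this group): Beaumont, Lund and Mbeki (Jun 24, 2005) before Bianchi and Leclerc (Dec 24, 1999).
Among Beaumont, Lund and Mbeki, alphabetically by surname: Beaumont before Lund before Mbeki.
Among Bianchi and Leclerc, alphabetically by surname: Bianchi before Leclerc.
Among Saleh, Sorensen, Nguyen, Castillo and Yilmaz, by years accredited (higher first): Saleh and Sorensen (22 years) before Nguyen (9 years) before Castillo (4 years) before Yilmaz (2 years).
Saleh and Sorensen both have date of presenting credentials Jul 15, 1998, so the next rule applies.
Among Saleh and Sorensen, alphabetically by surname: Saleh before Sorensen.
Order: Beaumont, Lund, Mbeki, Bianchi, Leclerc, Saleh, Sorensen, Nguyen, Castillo, Yilmaz.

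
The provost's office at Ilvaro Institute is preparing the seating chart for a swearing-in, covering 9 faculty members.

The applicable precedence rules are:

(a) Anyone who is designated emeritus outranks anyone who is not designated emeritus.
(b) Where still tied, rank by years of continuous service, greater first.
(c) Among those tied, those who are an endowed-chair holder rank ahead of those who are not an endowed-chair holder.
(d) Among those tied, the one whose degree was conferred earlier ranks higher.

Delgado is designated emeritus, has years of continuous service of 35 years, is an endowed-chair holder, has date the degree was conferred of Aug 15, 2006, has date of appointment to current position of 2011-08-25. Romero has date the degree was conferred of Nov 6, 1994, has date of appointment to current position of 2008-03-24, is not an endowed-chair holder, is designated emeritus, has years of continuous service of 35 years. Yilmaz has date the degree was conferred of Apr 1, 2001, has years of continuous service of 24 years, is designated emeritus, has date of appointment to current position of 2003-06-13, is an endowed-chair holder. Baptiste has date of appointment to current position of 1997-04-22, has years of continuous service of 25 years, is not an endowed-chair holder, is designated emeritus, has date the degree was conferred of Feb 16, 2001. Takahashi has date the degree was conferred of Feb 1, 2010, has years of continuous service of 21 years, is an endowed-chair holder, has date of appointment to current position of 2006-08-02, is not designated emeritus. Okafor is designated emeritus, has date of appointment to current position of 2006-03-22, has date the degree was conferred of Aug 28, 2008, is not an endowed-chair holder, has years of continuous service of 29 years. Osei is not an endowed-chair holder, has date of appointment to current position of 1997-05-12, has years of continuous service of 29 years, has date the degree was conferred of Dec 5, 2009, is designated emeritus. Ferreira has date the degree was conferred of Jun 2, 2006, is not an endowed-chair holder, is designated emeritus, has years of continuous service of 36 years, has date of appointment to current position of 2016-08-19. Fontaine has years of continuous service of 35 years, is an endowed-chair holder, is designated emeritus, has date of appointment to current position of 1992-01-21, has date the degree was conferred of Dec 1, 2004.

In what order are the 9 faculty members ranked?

Ferreira, Fontaine, Delgado, Romero, Okafor, Osei, Baptiste, Yilmaz, Takahashi

By the first rule: Ferreira, Fontaine, Delgado, Romero, Okafor, Osei, Baptiste and Yilmaz (each designated emeritus); then Takahashi (not designated emeritus).
Among Ferreira, Fontaine, Delgado, Romero, Okafor, Osei, Baptiste and Yilmaz, by years of continuous service (higher first): Ferreira (36 years) before Fontaine, Delgado and Romero (35 years) before Okafor and Osei (29 years) before Baptiste (25 years) before Yilmaz (24 years).
Among Fontaine, Delgado and Romero, an endowed-chair holder before not an endowed-chair holder: Fontaine and Delgado (an endowed-chair holder) before Romero (not an endowed-chair holder).
Among Fontaine and Delgado, by date the degree was conferred (earlier first): Fontaine (Dec 1, 2004) before Delgado (Aug 15, 2006).
Okafor and Osei are each not an endowed-chair holder, so the next rule applies.
Among Okafor and Osei, by date the degree was conferred (earlier first): Okafor (Aug 28, 2008) before Osei (Dec 5, 2009).
Full order: Ferreira, Fontaine, Delgado, Romero, Okafor, Osei, Baptiste, Yilmaz, Takahashi.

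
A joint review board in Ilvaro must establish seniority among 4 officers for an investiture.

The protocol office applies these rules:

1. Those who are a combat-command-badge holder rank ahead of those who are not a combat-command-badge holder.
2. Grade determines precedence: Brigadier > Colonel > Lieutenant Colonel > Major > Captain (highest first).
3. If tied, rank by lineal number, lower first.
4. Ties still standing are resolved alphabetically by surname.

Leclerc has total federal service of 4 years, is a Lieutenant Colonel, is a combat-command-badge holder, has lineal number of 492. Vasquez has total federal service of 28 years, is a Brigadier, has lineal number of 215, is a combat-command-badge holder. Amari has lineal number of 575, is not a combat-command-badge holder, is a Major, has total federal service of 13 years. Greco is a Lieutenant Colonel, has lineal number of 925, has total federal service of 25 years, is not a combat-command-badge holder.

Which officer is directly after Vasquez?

By the first rule: Vasquez and Leclerc (both a combat-command-badge holder); then Greco and Amari (both not a combat-command-badge holder).
Among Vasquez and Leclerc, by grade: Vasquez (Brigadier) before Leclerc (Lieutenant Colonel).
Among Greco and Amari, by grade: Greco (Lieutenant Colonel) before Amari (Major).
Order: Vasquez, Leclerc, Greco, Amari.

Leclerc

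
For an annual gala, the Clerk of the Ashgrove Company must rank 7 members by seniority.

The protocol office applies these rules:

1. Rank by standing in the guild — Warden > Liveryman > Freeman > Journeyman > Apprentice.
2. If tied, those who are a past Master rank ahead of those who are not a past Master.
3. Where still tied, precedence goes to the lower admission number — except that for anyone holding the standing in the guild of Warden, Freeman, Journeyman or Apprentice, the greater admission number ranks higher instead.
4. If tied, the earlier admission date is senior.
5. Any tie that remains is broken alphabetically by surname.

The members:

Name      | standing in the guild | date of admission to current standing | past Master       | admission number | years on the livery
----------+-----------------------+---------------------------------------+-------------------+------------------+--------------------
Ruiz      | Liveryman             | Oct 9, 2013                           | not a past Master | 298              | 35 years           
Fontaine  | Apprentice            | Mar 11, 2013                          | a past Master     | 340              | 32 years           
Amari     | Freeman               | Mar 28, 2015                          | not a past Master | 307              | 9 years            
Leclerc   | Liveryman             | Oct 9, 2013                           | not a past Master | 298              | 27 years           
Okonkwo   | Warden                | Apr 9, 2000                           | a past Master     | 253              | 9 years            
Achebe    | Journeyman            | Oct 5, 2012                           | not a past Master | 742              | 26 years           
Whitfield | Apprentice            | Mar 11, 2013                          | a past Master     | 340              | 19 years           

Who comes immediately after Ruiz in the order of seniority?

By standing in the guild: Okonkwo (Warden); then Leclerc and Ruiz (Liveryman); then Amari (Freeman); then Achebe (Journeyman); then Fontaine and Whitfield (Apprentice).
Leclerc and Ruiz are each not a past Master, so the next rule applies.
Leclerc and Ruiz both have admission number 298, so the next rule applies.
Leclerc and Ruiz both have date of admission to current standing Oct 9, 2013, so the next rule applies.
Among Leclerc and Ruiz, alphabetically by surname: Leclerc before Ruiz.
Fontaine and Whitfield are each a past Master, so the next rule applies.
Fontaine and Whitfield both have admission number 340, so the next rule applies.
Fontaine and Whitfield both have date of admission to current standing Mar 11, 2013, so the next rule applies.
Among Fontaine and Whitfield, alphabetically by surname: Fontaine before Whitfield.
Order: Okonkwo, Leclerc, Ruiz, Amari, Achebe, Fontaine, Whitfield.

Amari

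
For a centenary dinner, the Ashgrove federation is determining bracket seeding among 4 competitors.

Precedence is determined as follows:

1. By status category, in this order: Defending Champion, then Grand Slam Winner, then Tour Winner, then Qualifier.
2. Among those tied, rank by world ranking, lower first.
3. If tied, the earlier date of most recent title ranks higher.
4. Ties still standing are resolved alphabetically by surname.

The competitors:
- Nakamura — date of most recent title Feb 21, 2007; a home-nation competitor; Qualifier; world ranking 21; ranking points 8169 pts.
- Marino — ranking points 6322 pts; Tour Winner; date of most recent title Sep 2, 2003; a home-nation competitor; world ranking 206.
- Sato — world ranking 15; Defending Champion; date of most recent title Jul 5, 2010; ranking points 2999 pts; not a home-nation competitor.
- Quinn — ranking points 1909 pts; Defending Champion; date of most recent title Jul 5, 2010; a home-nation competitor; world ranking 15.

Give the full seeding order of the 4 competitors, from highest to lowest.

By status category: Quinn and Sato (Defending Champion); then Marino (Tour Winner); then Nakamura (Qualifier).
Quinn and Sato both have world ranking 15, so the next rule applies.
Quinn and Sato both have date of most recent title Jul 5, 2010, so the next rule applies.
Among Quinn and Sato, alphabetically by surname: Quinn before Sato.
Full order: Quinn, Sato, Marino, Nakamura.

Quinn, Sato, Marino, Nakamura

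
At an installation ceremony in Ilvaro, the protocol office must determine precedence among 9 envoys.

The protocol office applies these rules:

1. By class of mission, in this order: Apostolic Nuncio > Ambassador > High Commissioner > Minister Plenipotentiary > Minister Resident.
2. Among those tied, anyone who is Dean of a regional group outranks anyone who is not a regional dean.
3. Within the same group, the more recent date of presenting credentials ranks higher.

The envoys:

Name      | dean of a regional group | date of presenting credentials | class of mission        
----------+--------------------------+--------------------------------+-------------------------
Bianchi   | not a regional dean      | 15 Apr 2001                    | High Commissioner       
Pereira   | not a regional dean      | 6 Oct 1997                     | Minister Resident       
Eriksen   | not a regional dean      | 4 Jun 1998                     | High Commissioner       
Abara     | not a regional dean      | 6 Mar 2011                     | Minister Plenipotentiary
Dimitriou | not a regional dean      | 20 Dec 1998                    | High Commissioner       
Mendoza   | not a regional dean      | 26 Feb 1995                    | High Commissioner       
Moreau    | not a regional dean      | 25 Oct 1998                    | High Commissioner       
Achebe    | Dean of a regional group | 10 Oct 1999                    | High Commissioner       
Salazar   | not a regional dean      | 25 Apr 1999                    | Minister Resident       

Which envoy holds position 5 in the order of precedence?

By class of mission: Achebe, Bianchi, Dimitriou, Moreau, Eriksen and Mendoza (High Commissioner); then Abara (Minister Plenipotentiary); then Salazar and Pereira (Minister Resident).
Among Achebe, Bianchi, Dimitriou, Moreau, Eriksen and Mendoza, Dean of a regional group before not a regional dean: Achebe (Dean of a regional group) before Bianchi, Dimitriou, Moreau, Eriksen and Mendoza (not a regional dean).
Among Bianchi, Dimitriou, Moreau, Eriksen and Mendoza, by date of presenting credentials (later first): Bianchi (15 Apr 2001) before Dimitriou (20 Dec 1998) before Moreau (25 Oct 1998) before Eriksen (4 Jun 1998) before Mendoza (26 Feb 1995).
Salazar and Pereira are each not a regional dean, so the next rule applies.
Among Salazar and Pereira, by date of presenting credentials (later first): Salazar (25 Apr 1999) before Pereira (6 Oct 1997).
Order: Achebe, Bianchi, Dimitriou, Moreau, Eriksen, Mendoza, Abara, Salazar, Pereira.

Eriksen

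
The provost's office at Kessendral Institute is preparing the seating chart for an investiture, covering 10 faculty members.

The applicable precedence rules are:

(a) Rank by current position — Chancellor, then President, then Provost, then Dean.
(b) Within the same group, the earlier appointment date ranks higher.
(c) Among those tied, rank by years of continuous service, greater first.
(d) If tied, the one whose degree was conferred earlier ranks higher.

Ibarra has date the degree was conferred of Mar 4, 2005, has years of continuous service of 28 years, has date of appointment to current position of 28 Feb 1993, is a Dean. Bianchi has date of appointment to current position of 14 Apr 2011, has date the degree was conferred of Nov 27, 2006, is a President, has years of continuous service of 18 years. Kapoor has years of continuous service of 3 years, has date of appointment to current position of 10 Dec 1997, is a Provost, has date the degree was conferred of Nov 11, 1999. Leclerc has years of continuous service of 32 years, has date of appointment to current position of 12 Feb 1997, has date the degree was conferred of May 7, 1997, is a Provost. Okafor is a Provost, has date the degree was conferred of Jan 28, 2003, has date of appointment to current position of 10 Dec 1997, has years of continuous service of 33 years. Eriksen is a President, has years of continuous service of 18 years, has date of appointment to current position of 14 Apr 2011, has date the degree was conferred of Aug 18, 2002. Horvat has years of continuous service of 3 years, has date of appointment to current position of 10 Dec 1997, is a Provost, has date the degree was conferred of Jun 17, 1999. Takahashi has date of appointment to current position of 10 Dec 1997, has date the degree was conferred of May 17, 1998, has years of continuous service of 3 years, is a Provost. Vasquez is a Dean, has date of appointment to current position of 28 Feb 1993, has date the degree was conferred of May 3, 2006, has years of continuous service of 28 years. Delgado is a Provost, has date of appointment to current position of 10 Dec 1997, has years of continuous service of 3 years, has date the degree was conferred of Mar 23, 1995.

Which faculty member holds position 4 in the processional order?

Okafor

By current position: Eriksen and Bianchi (President); then Leclerc, Okafor, Delgado, Takahashi, Horvat and Kapoor (Provost); then Ibarra and Vasquez (Dean).
Eriksen and Bianchi both have date of appointment to current position 14 Apr 2011, so the next rule applies.
Eriksen and Bianchi both have years of continuous service 18 years, so the next rule applies.
Among Eriksen and Bianchi, by date the degree was conferred (earlier first): Eriksen (Aug 18, 2002) before Bianchi (Nov 27, 2006).
Among Leclerc, Okafor, Delgado, Takahashi, Horvat and Kapoor, by date of appointment to current position (earlier first): Leclerc (12 Feb 1997) before Okafor, Delgado, Takahashi, Horvat and Kapoor (10 Dec 1997).
Among Okafor, Delgado, Takahashi, Horvat and Kapoor, by years of continuous service (higher first): Okafor (33 years) before Delgado, Takahashi, Horvat and Kapoor (3 years).
Among Delgado, Takahashi, Horvat and Kapoor, by date the degree was conferred (earlier first): Delgado (Mar 23, 1995) before Takahashi (May 17, 1998) before Horvat (Jun 17, 1999) before Kapoor (Nov 11, 1999).
Ibarra and Vasquez both have date of appointment to current position 28 Feb 1993, so the next rule applies.
Ibarra and Vasquez both have years of continuous service 28 years, so the next rule applies.
Among Ibarra and Vasquez, by date the degree was conferred (earlier first): Ibarra (Mar 4, 2005) before Vasquez (May 3, 2006).
Order: Eriksen, Bianchi, Leclerc, Okafor, Delgado, Takahashi, Horvat, Kapoor, Ibarra, Vasquez.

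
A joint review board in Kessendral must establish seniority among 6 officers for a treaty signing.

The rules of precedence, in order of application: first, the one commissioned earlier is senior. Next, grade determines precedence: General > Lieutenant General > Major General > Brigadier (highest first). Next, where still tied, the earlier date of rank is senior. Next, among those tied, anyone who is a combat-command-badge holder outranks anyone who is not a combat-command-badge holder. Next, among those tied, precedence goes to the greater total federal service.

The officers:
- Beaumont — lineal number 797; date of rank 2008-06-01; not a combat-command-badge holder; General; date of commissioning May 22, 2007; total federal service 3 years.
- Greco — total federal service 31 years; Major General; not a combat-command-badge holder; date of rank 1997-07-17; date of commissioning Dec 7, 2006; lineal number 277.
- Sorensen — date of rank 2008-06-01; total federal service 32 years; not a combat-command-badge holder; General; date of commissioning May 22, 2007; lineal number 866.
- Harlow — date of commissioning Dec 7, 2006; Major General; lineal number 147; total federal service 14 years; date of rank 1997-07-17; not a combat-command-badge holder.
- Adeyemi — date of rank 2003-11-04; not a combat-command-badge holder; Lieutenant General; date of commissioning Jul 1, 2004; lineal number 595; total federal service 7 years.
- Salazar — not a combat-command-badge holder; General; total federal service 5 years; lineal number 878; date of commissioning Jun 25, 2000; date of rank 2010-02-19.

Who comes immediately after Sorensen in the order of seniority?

Beaumont

By date of commissioning (earlier first): Salazar (Jun 25, 2000); then Adeyemi (Jul 1, 2004); then Greco and Harlow (both Dec 7, 2006); then Sorensen and Beaumont (both May 22, 2007).
Greco and Harlow are each Major General, so the next rule applies.
Greco and Harlow both have date of rank 1997-07-17, so the next rule applies.
Greco and Harlow are each not a combat-command-badge holder, so the next rule applies.
Among Greco and Harlow, by total federal service (higher first): Greco (31 years) before Harlow (14 years).
Sorensen and Beaumont are each General, so the next rule applies.
Sorensen and Beaumont both have date of rank 2008-06-01, so the next rule applies.
Sorensen and Beaumont are each not a combat-command-badge holder, so the next rule applies.
Among Sorensen and Beaumont, by total federal service (higher first): Sorensen (32 years) before Beaumont (3 years).
Order: Salazar, Adeyemi, Greco, Harlow, Sorensen, Beaumont.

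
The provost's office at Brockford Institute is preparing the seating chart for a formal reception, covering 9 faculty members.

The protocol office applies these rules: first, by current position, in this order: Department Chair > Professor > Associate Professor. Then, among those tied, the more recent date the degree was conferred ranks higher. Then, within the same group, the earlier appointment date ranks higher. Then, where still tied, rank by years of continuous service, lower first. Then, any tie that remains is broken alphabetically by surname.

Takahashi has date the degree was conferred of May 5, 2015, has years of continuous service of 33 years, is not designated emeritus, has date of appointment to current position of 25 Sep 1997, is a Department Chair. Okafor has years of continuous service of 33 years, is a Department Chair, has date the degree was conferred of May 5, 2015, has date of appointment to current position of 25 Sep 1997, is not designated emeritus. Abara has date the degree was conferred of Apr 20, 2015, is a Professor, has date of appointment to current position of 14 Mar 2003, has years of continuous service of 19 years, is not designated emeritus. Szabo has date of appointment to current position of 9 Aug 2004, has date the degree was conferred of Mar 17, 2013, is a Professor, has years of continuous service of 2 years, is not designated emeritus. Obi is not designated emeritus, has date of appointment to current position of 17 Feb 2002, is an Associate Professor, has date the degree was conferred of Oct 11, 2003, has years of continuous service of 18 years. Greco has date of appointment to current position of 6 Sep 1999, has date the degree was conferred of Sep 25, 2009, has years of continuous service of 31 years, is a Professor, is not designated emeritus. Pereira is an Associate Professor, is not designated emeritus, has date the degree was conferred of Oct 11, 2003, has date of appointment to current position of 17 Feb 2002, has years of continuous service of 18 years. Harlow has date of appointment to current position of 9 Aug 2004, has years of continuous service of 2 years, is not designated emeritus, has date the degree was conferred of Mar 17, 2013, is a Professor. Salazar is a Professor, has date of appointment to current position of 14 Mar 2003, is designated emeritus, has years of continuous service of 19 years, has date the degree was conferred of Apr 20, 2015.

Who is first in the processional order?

Okafor

By current position: Okafor and Takahashi (Department Chair); then Abara, Salazar, Harlow, Szabo and Greco (Professor); then Obi and Pereira (Associate Professor).
Okafor and Takahashi both have date the degree was conferred May 5, 2015, so the next rule applies.
Okafor and Takahashi both have date of appointment to current position 25 Sep 1997, so the next rule applies.
Okafor and Takahashi both have years of continuous service 33 years, so the next rule applies.
Among Okafor and Takahashi, alphabetically by surname: Okafor before Takahashi.
Among Abara, Salazar, Harlow, Szabo and Greco, by date the degree was conferred (later first): Abara and Salazar (Apr 20, 2015) before Harlow and Szabo (Mar 17, 2013) before Greco (Sep 25, 2009).
Abara and Salazar both have date of appointment to current position 14 Mar 2003, so the next rule applies.
Abara and Salazar both have years of continuous service 19 years, so the next rule applies.
Among Abara and Salazar, alphabetically by surname: Abara before Salazar.
Harlow and Szabo both have date of appointment to current position 9 Aug 2004, so the next rule applies.
Harlow and Szabo both have years of continuous service 2 years, so the next rule applies.
Among Harlow and Szabo, alphabetically by surname: Harlow before Szabo.
Obi and Pereira both have date the degree was conferred Oct 11, 2003, so the next rule applies.
Obi and Pereira both have date of appointment to current position 17 Feb 2002, so the next rule applies.
Obi and Pereira both have years of continuous service 18 years, so the next rule applies.
Among Obi and Pereira, alphabetically by surname: Obi before Pereira.
Order: Okafor, Takahashi, Abara, Salazar, Harlow, Szabo, Greco, Obi, Pereira.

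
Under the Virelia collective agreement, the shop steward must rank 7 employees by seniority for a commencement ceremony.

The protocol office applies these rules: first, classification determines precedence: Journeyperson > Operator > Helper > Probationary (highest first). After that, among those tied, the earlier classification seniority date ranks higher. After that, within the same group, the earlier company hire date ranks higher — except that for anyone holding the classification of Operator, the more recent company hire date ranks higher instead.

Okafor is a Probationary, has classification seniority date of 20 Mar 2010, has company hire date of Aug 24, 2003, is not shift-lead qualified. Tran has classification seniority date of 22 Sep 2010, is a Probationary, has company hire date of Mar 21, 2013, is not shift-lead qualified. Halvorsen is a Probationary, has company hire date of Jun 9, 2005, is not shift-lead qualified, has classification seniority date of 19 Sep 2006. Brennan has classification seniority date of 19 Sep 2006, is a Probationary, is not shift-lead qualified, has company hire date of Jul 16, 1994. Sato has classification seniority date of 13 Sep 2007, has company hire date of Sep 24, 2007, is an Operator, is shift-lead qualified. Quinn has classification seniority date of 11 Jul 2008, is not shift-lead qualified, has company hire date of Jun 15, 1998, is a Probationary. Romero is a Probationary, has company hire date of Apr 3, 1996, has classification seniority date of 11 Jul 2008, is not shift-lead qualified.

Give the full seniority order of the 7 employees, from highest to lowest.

By classification: Sato (Operator); then Brennan, Halvorsen, Romero, Quinn, Okafor and Tran (Probationary).
Among Brennan, Halvorsen, Romero, Quinn, Okafor and Tran, by classification seniority date (earlier first): Brennan and Halvorsen (19 Sep 2006) before Romero and Quinn (11 Jul 2008) before Okafor (20 Mar 2010) before Tran (22 Sep 2010).
Among Brennan and Halvorsen, by company hire date (earlier first): Brennan (Jul 16, 1994) before Halvorsen (Jun 9, 2005).
Among Romero and Quinn, by company hire date (earlier first): Romero (Apr 3, 1996) before Quinn (Jun 15, 1998).
Full order: Sato, Brennan, Halvorsen, Romero, Quinn, Okafor, Tran.

Sato, Brennan, Halvorsen, Romero, Quinn, Okafor, Tran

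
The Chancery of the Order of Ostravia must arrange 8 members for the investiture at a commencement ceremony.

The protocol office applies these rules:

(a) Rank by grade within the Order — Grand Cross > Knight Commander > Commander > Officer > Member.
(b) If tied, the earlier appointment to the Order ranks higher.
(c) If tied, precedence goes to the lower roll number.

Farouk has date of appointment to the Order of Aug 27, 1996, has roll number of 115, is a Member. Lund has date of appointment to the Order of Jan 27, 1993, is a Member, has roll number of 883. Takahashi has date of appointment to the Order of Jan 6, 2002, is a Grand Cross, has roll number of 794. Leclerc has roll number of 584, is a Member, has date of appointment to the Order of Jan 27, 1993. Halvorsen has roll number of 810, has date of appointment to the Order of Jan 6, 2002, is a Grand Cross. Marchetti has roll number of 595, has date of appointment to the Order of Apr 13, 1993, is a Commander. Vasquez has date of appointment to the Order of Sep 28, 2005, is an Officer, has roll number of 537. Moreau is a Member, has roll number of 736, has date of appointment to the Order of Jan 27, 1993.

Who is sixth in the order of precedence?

Moreau

By grade within the Order: Takahashi and Halvorsen (Grand Cross); then Marchetti (Commander); then Vasquez (Officer); then Leclerc, Moreau, Lund and Farouk (Member).
Takahashi and Halvorsen both have date of appointment to the Order Jan 6, 2002, so the next rule applies.
Among Takahashi and Halvorsen, by roll number (lower first): Takahashi (794) before Halvorsen (810).
Among Leclerc, Moreau, Lund and Farouk, by date of appointment to the Order (earlier first): Leclerc, Moreau and Lund (Jan 27, 1993) before Farouk (Aug 27, 1996).
Among Leclerc, Moreau and Lund, by roll number (lower first): Leclerc (584) before Moreau (736) before Lund (883).
Order: Takahashi, Halvorsen, Marchetti, Vasquez, Leclerc, Moreau, Lund, Farouk.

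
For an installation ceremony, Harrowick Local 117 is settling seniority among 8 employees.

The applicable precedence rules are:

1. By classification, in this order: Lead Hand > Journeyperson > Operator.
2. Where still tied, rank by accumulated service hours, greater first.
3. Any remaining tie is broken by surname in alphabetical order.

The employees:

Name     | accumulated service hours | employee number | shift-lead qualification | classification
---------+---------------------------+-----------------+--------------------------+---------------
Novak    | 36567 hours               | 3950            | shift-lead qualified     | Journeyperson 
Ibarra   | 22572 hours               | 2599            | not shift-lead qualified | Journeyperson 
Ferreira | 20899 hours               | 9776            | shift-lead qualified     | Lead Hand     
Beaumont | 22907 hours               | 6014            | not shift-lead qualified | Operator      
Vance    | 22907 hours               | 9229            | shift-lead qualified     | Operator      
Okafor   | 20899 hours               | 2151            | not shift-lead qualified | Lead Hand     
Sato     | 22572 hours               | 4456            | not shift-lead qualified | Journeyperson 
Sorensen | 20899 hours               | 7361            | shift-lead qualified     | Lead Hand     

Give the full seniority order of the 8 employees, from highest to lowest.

Ferreira, Okafor, Sorensen, Novak, Ibarra, Sato, Beaumont, Vance

By classification: Ferreira, Okafor and Sorensen (Lead Hand); then Novak, Ibarra and Sato (Journeyperson); then Beaumont and Vance (Operator).
Ferreira, Okafor and Sorensen all have accumulated service hours 20899 hours, so the next rule applies.
Among Ferreira, Okafor and Sorensen, alphabetically by surname: Ferreira before Okafor before Sorensen.
Among Novak, Ibarra and Sato, by accumulated service hours (higher first): Novak (36567 hours) before Ibarra and Sato (22572 hours).
Among Ibarra and Sato, alphabetically by surname: Ibarra before Sato.
Beaumont and Vance both have accumulated service hours 22907 hours, so the next rule applies.
Among Beaumont and Vance, alphabetically by surname: Beaumont before Vance.
Full order: Ferreira, Okafor, Sorensen, Novak, Ibarra, Sato, Beaumont, Vance.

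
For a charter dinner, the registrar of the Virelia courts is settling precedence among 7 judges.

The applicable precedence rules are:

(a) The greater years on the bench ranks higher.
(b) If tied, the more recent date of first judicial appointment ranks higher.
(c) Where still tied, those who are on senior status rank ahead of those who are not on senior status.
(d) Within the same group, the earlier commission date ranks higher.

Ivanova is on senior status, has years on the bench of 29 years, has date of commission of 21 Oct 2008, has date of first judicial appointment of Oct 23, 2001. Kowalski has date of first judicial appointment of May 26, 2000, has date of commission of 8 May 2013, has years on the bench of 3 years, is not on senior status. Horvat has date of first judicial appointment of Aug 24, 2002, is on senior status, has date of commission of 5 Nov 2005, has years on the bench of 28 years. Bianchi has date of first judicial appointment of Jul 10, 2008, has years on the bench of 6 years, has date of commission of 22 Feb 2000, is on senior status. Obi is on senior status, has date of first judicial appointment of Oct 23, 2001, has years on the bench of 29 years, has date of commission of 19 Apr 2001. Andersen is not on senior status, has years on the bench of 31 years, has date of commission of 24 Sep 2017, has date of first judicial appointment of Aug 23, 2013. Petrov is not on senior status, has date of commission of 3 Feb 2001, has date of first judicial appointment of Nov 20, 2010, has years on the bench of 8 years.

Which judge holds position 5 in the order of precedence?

By years on the bench (higher first): Andersen (31 years); then Obi and Ivanova (both 29 years); then Horvat (28 years); then Petrov (8 years); then Bianchi (6 years); then Kowalski (3 years).
Obi and Ivanova both have date of first judicial appointment Oct 23, 2001, so the next rule applies.
Obi and Ivanova are each on senior status, so the next rule applies.
Among Obi and Ivanova, by date of commission (earlier first): Obi (19 Apr 2001) before Ivanova (21 Oct 2008).
Order: Andersen, Obi, Ivanova, Horvat, Petrov, Bianchi, Kowalski.

Petrov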